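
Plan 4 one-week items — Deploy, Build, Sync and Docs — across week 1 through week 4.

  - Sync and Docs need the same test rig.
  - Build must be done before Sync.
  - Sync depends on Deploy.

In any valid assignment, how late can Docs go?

week 4

Docs at week 4 is achievable: Build -> week 1; Sync -> week 2; Deploy -> week 1; Docs -> week 4.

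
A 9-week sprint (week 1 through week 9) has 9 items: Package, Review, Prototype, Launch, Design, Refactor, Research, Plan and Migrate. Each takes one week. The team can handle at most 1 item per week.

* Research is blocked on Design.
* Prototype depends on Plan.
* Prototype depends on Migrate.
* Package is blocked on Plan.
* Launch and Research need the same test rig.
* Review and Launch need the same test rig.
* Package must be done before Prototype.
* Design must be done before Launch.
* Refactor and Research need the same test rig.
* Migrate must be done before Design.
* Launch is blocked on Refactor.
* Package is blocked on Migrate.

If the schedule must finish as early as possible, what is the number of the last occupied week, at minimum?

The precedence chain requires at least 3 distinct weeks.
With at most 1 per week and 9 work items, at least 9 weeks are needed.
9 works (last occupied week: week 9): for example Design=week 5; Prototype=week 4; Review=week 9; Package=week 3; Migrate=week 1; Launch=week 7; Plan=week 2; Refactor=week 6; Research=week 8.

9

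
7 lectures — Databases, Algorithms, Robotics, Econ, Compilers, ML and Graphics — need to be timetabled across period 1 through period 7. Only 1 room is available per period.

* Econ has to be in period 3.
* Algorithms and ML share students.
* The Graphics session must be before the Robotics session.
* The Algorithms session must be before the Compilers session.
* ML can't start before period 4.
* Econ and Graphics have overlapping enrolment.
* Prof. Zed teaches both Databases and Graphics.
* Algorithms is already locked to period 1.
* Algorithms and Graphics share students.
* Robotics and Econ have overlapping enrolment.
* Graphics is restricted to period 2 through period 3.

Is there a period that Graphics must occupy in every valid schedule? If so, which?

period 2

Graphics's window is period 2–period 3.
Econ is fixed at period 3, and Graphics can't share a period with Econ.
So Graphics must be period 2.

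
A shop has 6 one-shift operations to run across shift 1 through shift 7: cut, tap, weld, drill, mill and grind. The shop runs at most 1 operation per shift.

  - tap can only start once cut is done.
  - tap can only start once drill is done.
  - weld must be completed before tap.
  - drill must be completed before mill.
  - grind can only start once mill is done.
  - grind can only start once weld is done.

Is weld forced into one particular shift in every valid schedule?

No

weld can be shift 1 (e.g. mill in shift 5; grind in shift 6; tap in shift 4; drill in shift 2; weld in shift 1; cut in shift 3) or shift 2 (e.g. grind -> shift 6; weld -> shift 2; mill -> shift 5; drill -> shift 1; tap -> shift 4; cut -> shift 3).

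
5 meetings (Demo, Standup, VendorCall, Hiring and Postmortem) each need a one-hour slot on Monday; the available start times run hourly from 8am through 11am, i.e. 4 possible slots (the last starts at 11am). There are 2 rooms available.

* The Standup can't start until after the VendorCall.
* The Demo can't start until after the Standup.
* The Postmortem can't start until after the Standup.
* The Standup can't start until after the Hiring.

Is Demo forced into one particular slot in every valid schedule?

Demo can be 10am (e.g. Demo -> 10am, Standup -> 9am, Hiring -> 8am, Postmortem -> 10am, VendorCall -> 8am) or 11am (e.g. VendorCall in 8am; Standup in 9am; Demo in 11am; Hiring in 8am; Postmortem in 10am).

No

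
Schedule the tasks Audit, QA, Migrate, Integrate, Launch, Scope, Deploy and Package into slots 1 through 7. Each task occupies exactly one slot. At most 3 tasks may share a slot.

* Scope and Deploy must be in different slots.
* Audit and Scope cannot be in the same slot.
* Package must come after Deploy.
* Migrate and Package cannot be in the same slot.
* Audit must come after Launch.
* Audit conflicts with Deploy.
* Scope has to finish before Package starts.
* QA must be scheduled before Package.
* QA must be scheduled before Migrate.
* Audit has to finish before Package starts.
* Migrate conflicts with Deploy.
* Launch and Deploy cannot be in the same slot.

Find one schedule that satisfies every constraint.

Scope in 1; Package in 4; Launch in 1; QA in 1; Integrate in 2; Migrate in 2; Deploy in 3; Audit in 2

Checking: Deploy(3) before Package(4); QA(1) before Package(4); Scope(1) before Package(4); Audit(2) before Package(4); Launch(1) before Audit(2); QA(1) before Migrate(2); Audit(2) != Deploy(3); Migrate(2) != Deploy(3); Migrate(2) != Package(4); Audit(2) != Scope(1); Scope(1) != Deploy(3); Launch(1) != Deploy(3); max 3 per slot (cap 3).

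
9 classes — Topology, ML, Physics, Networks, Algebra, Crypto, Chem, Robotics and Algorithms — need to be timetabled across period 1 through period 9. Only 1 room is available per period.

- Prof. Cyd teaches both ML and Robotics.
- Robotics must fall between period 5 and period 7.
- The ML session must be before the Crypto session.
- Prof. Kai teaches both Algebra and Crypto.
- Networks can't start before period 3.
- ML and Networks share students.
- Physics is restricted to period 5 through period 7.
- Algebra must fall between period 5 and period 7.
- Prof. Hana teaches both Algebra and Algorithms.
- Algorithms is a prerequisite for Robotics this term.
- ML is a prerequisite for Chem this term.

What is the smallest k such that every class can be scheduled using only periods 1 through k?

The precedence chain requires at least 2 distinct periods.
With at most 1 per period and 9 classes, at least 9 periods are needed.
Physics can't be placed before period 5, so the schedule must run through at least period 5.
9 works (last occupied period: period 9): for example Robotics in period 5, Networks in period 3, Chem in period 8, Physics in period 6, ML in period 1, Algebra in period 7, Crypto in period 2, Topology in period 9, Algorithms in period 4.

9 periods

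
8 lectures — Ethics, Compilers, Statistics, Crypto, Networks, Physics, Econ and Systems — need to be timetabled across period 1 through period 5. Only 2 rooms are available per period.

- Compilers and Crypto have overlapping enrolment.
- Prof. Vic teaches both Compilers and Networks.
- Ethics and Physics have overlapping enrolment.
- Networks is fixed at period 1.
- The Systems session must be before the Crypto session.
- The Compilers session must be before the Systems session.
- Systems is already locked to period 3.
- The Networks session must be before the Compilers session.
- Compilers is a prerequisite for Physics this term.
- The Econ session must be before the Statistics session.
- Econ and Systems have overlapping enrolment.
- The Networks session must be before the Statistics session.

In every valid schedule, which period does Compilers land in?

period 2

Networks is fixed at period 1 and must come before Compilers, so Compilers is at least period 2.
Systems is fixed at period 3 and must come after Compilers, so Compilers is at most period 2.
So Compilers must be period 2.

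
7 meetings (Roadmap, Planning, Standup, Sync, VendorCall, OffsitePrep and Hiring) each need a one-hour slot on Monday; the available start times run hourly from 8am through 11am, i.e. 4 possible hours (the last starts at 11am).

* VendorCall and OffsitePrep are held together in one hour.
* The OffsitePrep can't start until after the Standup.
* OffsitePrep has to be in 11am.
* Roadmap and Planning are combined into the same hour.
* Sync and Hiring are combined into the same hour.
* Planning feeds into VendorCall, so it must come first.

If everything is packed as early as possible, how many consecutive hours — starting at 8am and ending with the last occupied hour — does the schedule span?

4

The precedence chain requires at least 2 distinct hours.
OffsitePrep can't be placed before 11am — that is hour 4 counting from 8am — so the schedule must run through at least 4 hours.
4 works (last occupied hour: 11am): for example OffsitePrep=11am, Standup=8am, Hiring=8am, VendorCall=11am, Planning=8am, Sync=8am, Roadmap=8am.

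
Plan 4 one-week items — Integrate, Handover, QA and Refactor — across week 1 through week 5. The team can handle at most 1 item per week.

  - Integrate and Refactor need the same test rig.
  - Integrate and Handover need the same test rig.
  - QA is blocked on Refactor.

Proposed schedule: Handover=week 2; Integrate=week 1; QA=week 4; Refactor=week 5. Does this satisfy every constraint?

No. QA is blocked on Refactor is not satisfied.

QA is blocked on Refactor — violated.
Integrate and Handover need the same test rig — holds.
Integrate and Refactor need the same test rig — holds.
The team can handle at most 1 item per week — holds.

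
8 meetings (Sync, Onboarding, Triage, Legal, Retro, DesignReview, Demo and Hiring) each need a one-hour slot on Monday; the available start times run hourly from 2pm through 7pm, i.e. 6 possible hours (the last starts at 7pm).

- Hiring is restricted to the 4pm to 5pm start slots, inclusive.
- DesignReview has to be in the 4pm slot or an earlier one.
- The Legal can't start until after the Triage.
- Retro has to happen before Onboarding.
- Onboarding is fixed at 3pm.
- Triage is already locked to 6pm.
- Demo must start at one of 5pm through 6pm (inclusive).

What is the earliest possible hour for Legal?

7pm

Precedence pushes Legal to at least 7pm.
Legal at 7pm is achievable: DesignReview=2pm, Legal=7pm, Hiring=4pm, Retro=2pm, Sync=2pm, Triage=6pm, Onboarding=3pm, Demo=5pm.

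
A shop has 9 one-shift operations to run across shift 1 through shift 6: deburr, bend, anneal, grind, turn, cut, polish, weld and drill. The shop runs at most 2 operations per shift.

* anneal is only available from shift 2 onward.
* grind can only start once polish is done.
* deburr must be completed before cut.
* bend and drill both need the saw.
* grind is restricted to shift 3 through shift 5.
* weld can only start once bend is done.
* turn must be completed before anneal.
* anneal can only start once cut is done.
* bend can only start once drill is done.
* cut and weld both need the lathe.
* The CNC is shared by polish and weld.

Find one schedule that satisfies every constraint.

grind in shift 3; cut in shift 2; polish in shift 2; turn in shift 1; deburr in shift 1; bend in shift 5; anneal in shift 3; drill in shift 4; weld in shift 6

Checking: bend(shift 5) before weld(shift 6); cut(shift 2) before anneal(shift 3); turn(shift 1) before anneal(shift 3); polish(shift 2) before grind(shift 3); deburr(shift 1) before cut(shift 2); drill(shift 4) before bend(shift 5); cut(shift 2) != weld(shift 6); bend(shift 5) != drill(shift 4); polish(shift 2) != weld(shift 6); grind=shift 3 in [shift 3,shift 5]; anneal=shift 3 in [shift 2,shift 6]; max 2 per shift (cap 2).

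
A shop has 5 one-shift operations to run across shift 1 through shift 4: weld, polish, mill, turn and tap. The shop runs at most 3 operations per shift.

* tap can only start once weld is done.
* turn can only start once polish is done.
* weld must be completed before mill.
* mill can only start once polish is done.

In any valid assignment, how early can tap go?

shift 2

Precedence pushes tap to at least shift 2.
tap at shift 2 is achievable: polish in shift 1, weld in shift 1, mill in shift 2, turn in shift 2, tap in shift 2.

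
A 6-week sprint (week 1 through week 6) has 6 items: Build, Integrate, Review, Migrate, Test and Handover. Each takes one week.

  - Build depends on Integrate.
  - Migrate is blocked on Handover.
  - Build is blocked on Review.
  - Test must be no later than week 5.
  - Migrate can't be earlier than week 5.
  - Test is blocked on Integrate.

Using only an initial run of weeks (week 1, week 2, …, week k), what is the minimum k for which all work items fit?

5 weeks

The precedence chain requires at least 2 distinct weeks.
Migrate can't be placed before week 5, so the schedule must run through at least week 5.
5 works (last occupied week: week 5): for example Migrate in week 5; Review in week 1; Handover in week 1; Integrate in week 1; Test in week 2; Build in week 2.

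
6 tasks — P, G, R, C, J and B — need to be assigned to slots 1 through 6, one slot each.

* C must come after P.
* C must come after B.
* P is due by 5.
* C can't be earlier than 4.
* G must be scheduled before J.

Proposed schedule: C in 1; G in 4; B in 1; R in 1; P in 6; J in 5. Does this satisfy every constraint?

Invalid. C must come after P.

G must be scheduled before J — holds.
C must come after P — violated.
C can't be earlier than 4 — violated.
C must come after B — violated.
P is due by 5 — violated.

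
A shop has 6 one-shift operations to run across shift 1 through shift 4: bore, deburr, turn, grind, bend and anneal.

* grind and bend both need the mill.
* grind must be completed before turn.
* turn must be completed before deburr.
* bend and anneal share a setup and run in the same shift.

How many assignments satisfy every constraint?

Splitting on bore: it can be shift 1 (12), shift 2 (12), shift 3 (12), shift 4 (12). Listing each branch's schedules as (deburr, turn, grind, bend, anneal) by shift number:
bore=shift 1: (3,2,1,2,2) (3,2,1,3,3) (3,2,1,4,4) (4,2,1,2,2) (4,2,1,3,3) (4,2,1,4,4) (4,3,1,2,2) (4,3,1,3,3) (4,3,1,4,4) (4,3,2,1,1) (4,3,2,3,3) (4,3,2,4,4) — 12.
bore=shift 2: (3,2,1,2,2) (3,2,1,3,3) (3,2,1,4,4) (4,2,1,2,2) (4,2,1,3,3) (4,2,1,4,4) (4,3,1,2,2) (4,3,1,3,3) (4,3,1,4,4) (4,3,2,1,1) (4,3,2,3,3) (4,3,2,4,4) — 12.
bore=shift 3: (3,2,1,2,2) (3,2,1,3,3) (3,2,1,4,4) (4,2,1,2,2) (4,2,1,3,3) (4,2,1,4,4) (4,3,1,2,2) (4,3,1,3,3) (4,3,1,4,4) (4,3,2,1,1) (4,3,2,3,3) (4,3,2,4,4) — 12.
bore=shift 4: (3,2,1,2,2) (3,2,1,3,3) (3,2,1,4,4) (4,2,1,2,2) (4,2,1,3,3) (4,2,1,4,4) (4,3,1,2,2) (4,3,1,3,3) (4,3,1,4,4) (4,3,2,1,1) (4,3,2,3,3) (4,3,2,4,4) — 12.
Summing: 12 + 12 + 12 + 12 = 48.

48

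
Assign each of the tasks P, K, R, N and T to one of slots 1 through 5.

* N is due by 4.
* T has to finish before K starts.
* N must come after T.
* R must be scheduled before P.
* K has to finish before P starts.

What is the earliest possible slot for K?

2

Precedence pushes K to at least 2; downstream work caps K at 4.
K at 2 is achievable: P -> 3; T -> 1; K -> 2; R -> 1; N -> 2.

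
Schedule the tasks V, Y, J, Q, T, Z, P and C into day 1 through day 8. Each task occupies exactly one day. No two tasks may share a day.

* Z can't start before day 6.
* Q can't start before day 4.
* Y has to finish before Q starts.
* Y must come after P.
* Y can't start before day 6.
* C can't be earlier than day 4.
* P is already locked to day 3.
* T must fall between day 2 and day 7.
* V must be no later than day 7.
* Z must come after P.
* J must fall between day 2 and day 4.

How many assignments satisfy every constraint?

Splitting on Y: it can be day 6 (6), day 7 (3). Listing each branch's schedules as (V, J, Q, T, Z, P, C) by day number:
Y=day 6: (1,2,7,4,8,3,5) (1,2,7,5,8,3,4) (1,2,8,4,7,3,5) (1,2,8,5,7,3,4) (1,4,7,2,8,3,5) (1,4,8,2,7,3,5) — 6.
Y=day 7: (1,2,8,4,6,3,5) (1,2,8,5,6,3,4) (1,4,8,2,6,3,5) — 3.
Summing: 6 + 3 = 9.

9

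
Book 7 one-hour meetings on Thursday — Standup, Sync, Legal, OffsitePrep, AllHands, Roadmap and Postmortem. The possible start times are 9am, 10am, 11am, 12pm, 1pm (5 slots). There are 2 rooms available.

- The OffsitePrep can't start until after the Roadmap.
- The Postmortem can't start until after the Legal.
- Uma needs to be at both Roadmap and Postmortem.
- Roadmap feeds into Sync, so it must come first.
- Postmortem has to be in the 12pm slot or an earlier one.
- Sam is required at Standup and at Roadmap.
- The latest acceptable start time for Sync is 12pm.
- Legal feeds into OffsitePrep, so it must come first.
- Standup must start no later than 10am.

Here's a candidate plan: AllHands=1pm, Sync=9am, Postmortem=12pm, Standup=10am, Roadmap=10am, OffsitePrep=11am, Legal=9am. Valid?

No. Roadmap feeds into Sync, so it must come first is not satisfied.

Roadmap feeds into Sync, so it must come first — violated.
Sam is required at Standup and at Roadmap — violated.
Standup must start no later than 10am — holds.
The OffsitePrep can't start until after the Roadmap — holds.
Uma needs to be at both Roadmap and Postmortem — holds.
Postmortem has to be in the 12pm slot or an earlier one — holds.
The Postmortem can't start until after the Legal — holds.
There are 2 rooms available — holds.
Legal feeds into OffsitePrep, so it must come first — holds.
The latest acceptable start time for Sync is 12pm — holds.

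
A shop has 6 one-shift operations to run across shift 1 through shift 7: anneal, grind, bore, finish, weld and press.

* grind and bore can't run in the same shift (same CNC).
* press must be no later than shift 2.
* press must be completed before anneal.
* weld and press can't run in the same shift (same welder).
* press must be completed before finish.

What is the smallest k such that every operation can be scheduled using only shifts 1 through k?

2 shifts

The precedence chain requires at least 2 distinct shifts.
2 works (last occupied shift: shift 2): for example grind=shift 1, weld=shift 2, finish=shift 2, anneal=shift 2, press=shift 1, bore=shift 2.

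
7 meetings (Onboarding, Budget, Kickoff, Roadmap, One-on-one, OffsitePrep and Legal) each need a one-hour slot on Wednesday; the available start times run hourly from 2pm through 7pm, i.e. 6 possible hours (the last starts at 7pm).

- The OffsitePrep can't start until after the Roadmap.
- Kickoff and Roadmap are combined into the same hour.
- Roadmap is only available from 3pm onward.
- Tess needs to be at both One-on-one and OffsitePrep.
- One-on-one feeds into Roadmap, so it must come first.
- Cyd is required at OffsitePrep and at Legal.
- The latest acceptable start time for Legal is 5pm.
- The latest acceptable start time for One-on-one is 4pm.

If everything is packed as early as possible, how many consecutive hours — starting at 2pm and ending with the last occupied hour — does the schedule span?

3 hours

The precedence chain requires at least 3 distinct hours.
3 works (last occupied hour: 4pm): for example Legal in 2pm, Kickoff in 3pm, Roadmap in 3pm, Budget in 2pm, Onboarding in 2pm, OffsitePrep in 4pm, One-on-one in 2pm.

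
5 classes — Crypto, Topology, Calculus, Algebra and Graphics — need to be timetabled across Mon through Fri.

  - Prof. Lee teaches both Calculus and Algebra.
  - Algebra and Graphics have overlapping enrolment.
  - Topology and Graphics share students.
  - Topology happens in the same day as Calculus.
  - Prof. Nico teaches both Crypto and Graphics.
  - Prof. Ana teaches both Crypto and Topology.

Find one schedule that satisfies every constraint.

Algebra -> Mon; Topology -> Tue; Calculus -> Tue; Graphics -> Wed; Crypto -> Mon

Checking: Algebra(Mon) != Graphics(Wed); Crypto(Mon) != Graphics(Wed); Crypto(Mon) != Topology(Tue); Calculus(Tue) != Algebra(Mon); Topology(Tue) != Graphics(Wed); Topology = Calculus = Tue.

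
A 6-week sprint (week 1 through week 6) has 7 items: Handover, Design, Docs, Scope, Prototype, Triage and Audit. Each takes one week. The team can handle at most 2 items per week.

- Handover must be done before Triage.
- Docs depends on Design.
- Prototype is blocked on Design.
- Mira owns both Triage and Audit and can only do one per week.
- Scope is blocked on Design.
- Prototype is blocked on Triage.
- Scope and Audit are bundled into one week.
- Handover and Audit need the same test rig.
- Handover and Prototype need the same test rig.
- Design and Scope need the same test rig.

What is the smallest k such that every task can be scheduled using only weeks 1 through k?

The precedence chain requires at least 3 distinct weeks.
With at most 2 per week and 7 tasks, at least 4 weeks are needed.
4 works (last occupied week: week 4): for example Scope=week 4; Audit=week 4; Docs=week 2; Handover=week 1; Design=week 1; Prototype=week 3; Triage=week 2.

4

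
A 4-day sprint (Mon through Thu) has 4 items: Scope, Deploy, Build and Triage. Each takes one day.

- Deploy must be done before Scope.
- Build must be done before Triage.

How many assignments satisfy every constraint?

Splitting on Scope: it can be Tue (6), Wed (12), Thu (18). Listing each branch's schedules as (Deploy, Build, Triage):
Scope=Tue: (Mon,Mon,Tue) (Mon,Mon,Wed) (Mon,Mon,Thu) (Mon,Tue,Wed) (Mon,Tue,Thu) (Mon,Wed,Thu) — 6.
Scope=Wed: (Mon,Mon,Tue) (Mon,Mon,Wed) (Mon,Mon,Thu) (Mon,Tue,Wed) (Mon,Tue,Thu) (Mon,Wed,Thu) (Tue,Mon,Tue) (Tue,Mon,Wed) (Tue,Mon,Thu) (Tue,Tue,Wed) (Tue,Tue,Thu) (Tue,Wed,Thu) — 12.
Scope=Thu: (Mon,Mon,Tue) (Mon,Mon,Wed) (Mon,Mon,Thu) (Mon,Tue,Wed) (Mon,Tue,Thu) (Mon,Wed,Thu) (Tue,Mon,Tue) (Tue,Mon,Wed) (Tue,Mon,Thu) (Tue,Tue,Wed) (Tue,Tue,Thu) (Tue,Wed,Thu) (Wed,Mon,Tue) (Wed,Mon,Wed) (Wed,Mon,Thu) (Wed,Tue,Wed) (Wed,Tue,Thu) (Wed,Wed,Thu) — 18.
Summing: 6 + 12 + 18 = 36.

36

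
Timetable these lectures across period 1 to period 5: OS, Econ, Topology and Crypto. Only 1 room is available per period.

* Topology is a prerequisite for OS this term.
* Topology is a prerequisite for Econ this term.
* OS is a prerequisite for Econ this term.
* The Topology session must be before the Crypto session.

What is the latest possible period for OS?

period 4

Precedence pushes OS to at least period 2; downstream work caps OS at period 4.
OS at period 4 is achievable: OS in period 4, Crypto in period 2, Topology in period 1, Econ in period 5.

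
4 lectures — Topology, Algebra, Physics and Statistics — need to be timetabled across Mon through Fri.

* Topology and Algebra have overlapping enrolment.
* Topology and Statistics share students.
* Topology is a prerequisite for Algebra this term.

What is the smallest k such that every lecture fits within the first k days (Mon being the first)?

The precedence chain requires at least 2 distinct days.
2 works (last occupied day: Tue): for example Statistics -> Tue; Topology -> Mon; Physics -> Mon; Algebra -> Tue.

2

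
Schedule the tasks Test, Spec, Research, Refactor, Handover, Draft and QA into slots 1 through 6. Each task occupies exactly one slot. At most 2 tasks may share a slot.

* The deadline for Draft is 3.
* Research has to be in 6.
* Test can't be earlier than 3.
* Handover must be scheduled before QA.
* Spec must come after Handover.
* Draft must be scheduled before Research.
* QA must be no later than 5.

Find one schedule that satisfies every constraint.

QA in 2; Refactor in 3; Handover in 1; Draft in 1; Test in 3; Spec in 2; Research in 6

Checking: Handover(1) before Spec(2); Handover(1) before QA(2); Draft(1) before Research(6); Research=6 in [6,6]; Draft=1 in [1,3]; Test=3 in [3,6]; QA=2 in [1,5]; max 2 per slot (cap 2).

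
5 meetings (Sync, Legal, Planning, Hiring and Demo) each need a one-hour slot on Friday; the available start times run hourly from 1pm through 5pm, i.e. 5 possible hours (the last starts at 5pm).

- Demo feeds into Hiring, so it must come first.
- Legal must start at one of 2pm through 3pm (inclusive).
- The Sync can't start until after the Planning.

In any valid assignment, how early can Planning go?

Downstream work caps Planning at 4pm.
Planning at 1pm is achievable: Hiring=2pm; Planning=1pm; Demo=1pm; Legal=2pm; Sync=2pm.

1pm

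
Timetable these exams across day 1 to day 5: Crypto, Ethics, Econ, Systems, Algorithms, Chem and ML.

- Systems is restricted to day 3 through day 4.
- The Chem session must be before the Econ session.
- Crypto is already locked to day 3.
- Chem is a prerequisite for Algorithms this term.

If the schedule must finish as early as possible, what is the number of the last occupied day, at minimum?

The precedence chain requires at least 2 distinct days.
Crypto can't be placed before day 3, so the schedule must run through at least day 3.
3 works (last occupied day: day 3): for example Chem=day 1; Systems=day 3; Crypto=day 3; Algorithms=day 2; Econ=day 2; Ethics=day 1; ML=day 1.

day 3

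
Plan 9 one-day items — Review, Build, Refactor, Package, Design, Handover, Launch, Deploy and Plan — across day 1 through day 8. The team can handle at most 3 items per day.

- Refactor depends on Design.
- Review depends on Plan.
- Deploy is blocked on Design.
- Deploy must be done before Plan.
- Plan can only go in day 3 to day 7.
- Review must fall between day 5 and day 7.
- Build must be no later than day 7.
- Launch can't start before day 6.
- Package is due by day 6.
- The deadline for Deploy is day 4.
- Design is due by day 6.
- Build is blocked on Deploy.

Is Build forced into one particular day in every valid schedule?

Build can be day 3 (e.g. Deploy=day 2, Refactor=day 2, Review=day 5, Plan=day 3, Handover=day 1, Build=day 3, Launch=day 6, Package=day 1, Design=day 1) or day 4 (e.g. Refactor in day 2, Deploy in day 2, Launch in day 6, Build in day 4, Plan in day 3, Handover in day 1, Review in day 5, Package in day 1, Design in day 1).

No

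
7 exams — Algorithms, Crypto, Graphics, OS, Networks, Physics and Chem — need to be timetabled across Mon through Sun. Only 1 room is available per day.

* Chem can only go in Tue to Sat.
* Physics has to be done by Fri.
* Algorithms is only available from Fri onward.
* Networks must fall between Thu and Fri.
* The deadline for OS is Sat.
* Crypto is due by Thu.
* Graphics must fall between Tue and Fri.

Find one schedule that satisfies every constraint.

Algorithms in Sun; Networks in Thu; OS in Sat; Chem in Fri; Graphics in Tue; Physics in Wed; Crypto in Mon

Checking: Networks=Thu in [Thu,Fri]; OS=Sat in [Mon,Sat]; Crypto=Mon in [Mon,Thu]; Algorithms=Sun in [Fri,Sun]; Graphics=Tue in [Tue,Fri]; Physics=Wed in [Mon,Fri]; Chem=Fri in [Tue,Sat]; max 1 per day (cap 1).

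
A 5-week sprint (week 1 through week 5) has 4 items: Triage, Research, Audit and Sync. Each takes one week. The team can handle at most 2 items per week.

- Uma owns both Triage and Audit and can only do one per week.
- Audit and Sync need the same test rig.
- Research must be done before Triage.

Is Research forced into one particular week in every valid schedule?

Research can be week 1 (e.g. Research in week 1; Audit in week 1; Sync in week 2; Triage in week 2) or week 2 (e.g. Triage in week 3, Research in week 2, Audit in week 1, Sync in week 2).

No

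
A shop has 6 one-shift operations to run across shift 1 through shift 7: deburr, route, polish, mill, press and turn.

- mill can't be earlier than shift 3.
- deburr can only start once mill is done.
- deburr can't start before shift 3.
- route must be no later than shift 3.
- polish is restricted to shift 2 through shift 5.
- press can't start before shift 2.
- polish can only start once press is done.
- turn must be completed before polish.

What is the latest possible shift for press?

shift 4

Press is available from shift 2; downstream work caps press at shift 4.
press at shift 4 is achievable: deburr -> shift 4, press -> shift 4, route -> shift 1, mill -> shift 3, turn -> shift 1, polish -> shift 5.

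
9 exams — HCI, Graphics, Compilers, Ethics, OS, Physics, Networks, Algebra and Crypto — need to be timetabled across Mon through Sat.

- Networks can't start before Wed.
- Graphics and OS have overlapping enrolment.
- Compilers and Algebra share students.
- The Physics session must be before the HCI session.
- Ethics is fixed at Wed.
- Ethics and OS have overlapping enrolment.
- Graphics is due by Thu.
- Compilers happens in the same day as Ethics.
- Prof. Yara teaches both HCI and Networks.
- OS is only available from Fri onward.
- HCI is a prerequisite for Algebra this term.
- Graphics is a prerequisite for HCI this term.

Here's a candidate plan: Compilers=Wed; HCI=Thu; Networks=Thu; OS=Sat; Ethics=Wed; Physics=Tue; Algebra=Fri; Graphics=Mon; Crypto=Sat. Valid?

Invalid. Prof. Yara teaches both HCI and Networks.

OS is only available from Fri onward — holds.
Graphics is due by Thu — holds.
Compilers happens in the same day as Ethics — holds.
HCI is a prerequisite for Algebra this term — holds.
Graphics is a prerequisite for HCI this term — holds.
Prof. Yara teaches both HCI and Networks — violated.
Graphics and OS have overlapping enrolment — holds.
Ethics and OS have overlapping enrolment — holds.
The Physics session must be before the HCI session — holds.
Ethics is fixed at Wed — holds.
Networks can't start before Wed — holds.
Compilers and Algebra share students — holds.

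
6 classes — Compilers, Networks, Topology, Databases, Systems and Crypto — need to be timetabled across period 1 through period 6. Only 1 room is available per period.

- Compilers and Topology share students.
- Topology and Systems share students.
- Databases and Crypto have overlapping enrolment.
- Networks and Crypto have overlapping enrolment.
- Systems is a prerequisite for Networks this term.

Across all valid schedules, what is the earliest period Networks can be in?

period 2

Precedence pushes Networks to at least period 2.
Networks at period 2 is achievable: Networks=period 2, Topology=period 4, Systems=period 1, Crypto=period 6, Compilers=period 3, Databases=period 5.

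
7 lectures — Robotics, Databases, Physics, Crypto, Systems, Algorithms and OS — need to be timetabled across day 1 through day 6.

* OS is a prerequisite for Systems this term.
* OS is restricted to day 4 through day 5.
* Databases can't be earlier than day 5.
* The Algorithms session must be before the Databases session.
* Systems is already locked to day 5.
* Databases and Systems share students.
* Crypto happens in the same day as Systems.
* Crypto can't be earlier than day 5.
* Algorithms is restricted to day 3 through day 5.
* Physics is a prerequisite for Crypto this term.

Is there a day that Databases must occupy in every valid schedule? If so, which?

day 6

Databases's window is day 5–day 6.
Systems is fixed at day 5, and Databases can't share a day with Systems.
So Databases must be day 6.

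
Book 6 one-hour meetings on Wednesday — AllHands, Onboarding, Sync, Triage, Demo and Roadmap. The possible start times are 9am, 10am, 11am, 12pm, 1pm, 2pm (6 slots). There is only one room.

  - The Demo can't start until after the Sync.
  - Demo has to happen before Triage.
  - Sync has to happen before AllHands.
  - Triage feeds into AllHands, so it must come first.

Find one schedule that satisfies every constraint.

Onboarding -> 1pm, Demo -> 10am, Sync -> 9am, Roadmap -> 2pm, Triage -> 11am, AllHands -> 12pm

Checking: Demo(10am) before Triage(11am); Sync(9am) before AllHands(12pm); Triage(11am) before AllHands(12pm); Sync(9am) before Demo(10am); max 1 per slot (cap 1).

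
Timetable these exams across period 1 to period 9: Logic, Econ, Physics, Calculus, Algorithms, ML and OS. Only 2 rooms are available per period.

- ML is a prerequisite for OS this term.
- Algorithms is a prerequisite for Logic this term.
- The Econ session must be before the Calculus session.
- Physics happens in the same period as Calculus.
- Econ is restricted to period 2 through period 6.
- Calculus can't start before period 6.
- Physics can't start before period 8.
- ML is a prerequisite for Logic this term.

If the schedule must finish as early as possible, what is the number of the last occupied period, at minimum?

The precedence chain requires at least 2 distinct periods.
With at most 2 per period and 7 exams, at least 4 periods are needed.
Physics can't be placed before period 8, so the schedule must run through at least period 8.
8 works (last occupied period: period 8): for example Calculus -> period 8, OS -> period 3, Physics -> period 8, Logic -> period 2, ML -> period 1, Algorithms -> period 1, Econ -> period 2.

8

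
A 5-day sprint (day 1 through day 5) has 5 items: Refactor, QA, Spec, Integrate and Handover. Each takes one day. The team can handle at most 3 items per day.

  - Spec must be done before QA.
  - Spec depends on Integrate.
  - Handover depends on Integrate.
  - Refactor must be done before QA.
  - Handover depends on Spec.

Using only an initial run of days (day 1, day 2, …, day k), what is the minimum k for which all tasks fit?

The precedence chain requires at least 3 distinct days.
With at most 3 per day and 5 tasks, at least 2 days are needed.
3 works (last occupied day: day 3): for example QA=day 3; Refactor=day 1; Integrate=day 1; Spec=day 2; Handover=day 3.

3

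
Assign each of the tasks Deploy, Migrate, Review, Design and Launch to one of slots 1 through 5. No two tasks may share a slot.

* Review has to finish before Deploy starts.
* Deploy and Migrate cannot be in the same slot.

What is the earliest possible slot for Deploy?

2

Precedence pushes Deploy to at least 2.
Deploy at 2 is achievable: Migrate=3, Launch=5, Review=1, Deploy=2, Design=4.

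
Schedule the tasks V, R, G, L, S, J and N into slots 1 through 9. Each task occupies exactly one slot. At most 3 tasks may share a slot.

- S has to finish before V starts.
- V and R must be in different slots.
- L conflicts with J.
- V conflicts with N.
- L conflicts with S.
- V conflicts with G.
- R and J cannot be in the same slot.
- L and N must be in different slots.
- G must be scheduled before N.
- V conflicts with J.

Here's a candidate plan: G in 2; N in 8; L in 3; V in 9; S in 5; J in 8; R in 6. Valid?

Yes, all constraints hold

At most 3 tasks may share a slot — holds.
G must be scheduled before N — holds.
V conflicts with G — holds.
L conflicts with S — holds.
V and R must be in different slots — holds.
S has to finish before V starts — holds.
L and N must be in different slots — holds.
V conflicts with N — holds.
L conflicts with J — holds.
R and J cannot be in the same slot — holds.
V conflicts with J — holds.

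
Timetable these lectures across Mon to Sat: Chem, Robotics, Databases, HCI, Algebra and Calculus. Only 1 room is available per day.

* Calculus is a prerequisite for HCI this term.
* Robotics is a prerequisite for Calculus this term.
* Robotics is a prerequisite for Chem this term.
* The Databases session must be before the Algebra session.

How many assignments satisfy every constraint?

45

Splitting on Chem: it can be Tue (6), Wed (9), Thu (10), Fri (10), Sat (10). Listing each branch's schedules as (Robotics, Databases, HCI, Algebra, Calculus):
Chem=Tue: (Mon,Wed,Fri,Sat,Thu) (Mon,Wed,Sat,Thu,Fri) (Mon,Wed,Sat,Fri,Thu) (Mon,Thu,Fri,Sat,Wed) (Mon,Thu,Sat,Fri,Wed) (Mon,Fri,Thu,Sat,Wed) — 6.
Chem=Wed: (Mon,Tue,Fri,Sat,Thu) (Mon,Tue,Sat,Thu,Fri) (Mon,Tue,Sat,Fri,Thu) (Mon,Thu,Fri,Sat,Tue) (Mon,Thu,Sat,Fri,Tue) (Mon,Fri,Thu,Sat,Tue) (Tue,Mon,Fri,Sat,Thu) (Tue,Mon,Sat,Thu,Fri) (Tue,Mon,Sat,Fri,Thu) — 9.
Chem=Thu: (Mon,Tue,Fri,Sat,Wed) (Mon,Tue,Sat,Wed,Fri) (Mon,Tue,Sat,Fri,Wed) (Mon,Wed,Fri,Sat,Tue) (Mon,Wed,Sat,Fri,Tue) (Mon,Fri,Wed,Sat,Tue) (Tue,Mon,Fri,Sat,Wed) (Tue,Mon,Sat,Wed,Fri) (Tue,Mon,Sat,Fri,Wed) (Wed,Mon,Sat,Tue,Fri) — 10.
Chem=Fri: (Mon,Tue,Thu,Sat,Wed) (Mon,Tue,Sat,Wed,Thu) (Mon,Tue,Sat,Thu,Wed) (Mon,Wed,Thu,Sat,Tue) (Mon,Wed,Sat,Thu,Tue) (Mon,Thu,Wed,Sat,Tue) (Tue,Mon,Thu,Sat,Wed) (Tue,Mon,Sat,Wed,Thu) (Tue,Mon,Sat,Thu,Wed) (Wed,Mon,Sat,Tue,Thu) — 10.
Chem=Sat: (Mon,Tue,Thu,Fri,Wed) (Mon,Tue,Fri,Wed,Thu) (Mon,Tue,Fri,Thu,Wed) (Mon,Wed,Thu,Fri,Tue) (Mon,Wed,Fri,Thu,Tue) (Mon,Thu,Wed,Fri,Tue) (Tue,Mon,Thu,Fri,Wed) (Tue,Mon,Fri,Wed,Thu) (Tue,Mon,Fri,Thu,Wed) (Wed,Mon,Fri,Tue,Thu) — 10.
Summing: 6 + 9 + 10 + 10 + 10 = 45.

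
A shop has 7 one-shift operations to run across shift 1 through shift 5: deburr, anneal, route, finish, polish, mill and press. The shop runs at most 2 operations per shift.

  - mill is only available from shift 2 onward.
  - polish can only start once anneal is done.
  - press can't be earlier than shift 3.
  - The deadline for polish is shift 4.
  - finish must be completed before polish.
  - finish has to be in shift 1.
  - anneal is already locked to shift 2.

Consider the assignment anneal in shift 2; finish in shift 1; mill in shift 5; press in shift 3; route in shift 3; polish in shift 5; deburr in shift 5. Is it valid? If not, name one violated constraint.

press can't be earlier than shift 3 — holds.
The deadline for polish is shift 4 — violated.
finish must be completed before polish — holds.
finish has to be in shift 1 — holds.
polish can only start once anneal is done — holds.
mill is only available from shift 2 onward — holds.
The shop runs at most 2 operations per shift — violated.
anneal is already locked to shift 2 — holds.

No — it violates: The deadline for polish is shift 4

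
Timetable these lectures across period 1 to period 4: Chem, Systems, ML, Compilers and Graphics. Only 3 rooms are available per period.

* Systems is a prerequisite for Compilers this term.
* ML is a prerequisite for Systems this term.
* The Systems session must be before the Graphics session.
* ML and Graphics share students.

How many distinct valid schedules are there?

Splitting on Chem: it can be period 1 (6), period 2 (6), period 3 (6), period 4 (6). Listing each branch's schedules as (Systems, ML, Compilers, Graphics) by period number:
Chem=period 1: (2,1,3,3) (2,1,3,4) (2,1,4,3) (2,1,4,4) (3,1,4,4) (3,2,4,4) — 6.
Chem=period 2: (2,1,3,3) (2,1,3,4) (2,1,4,3) (2,1,4,4) (3,1,4,4) (3,2,4,4) — 6.
Chem=period 3: (2,1,3,3) (2,1,3,4) (2,1,4,3) (2,1,4,4) (3,1,4,4) (3,2,4,4) — 6.
Chem=period 4: (2,1,3,3) (2,1,3,4) (2,1,4,3) (2,1,4,4) (3,1,4,4) (3,2,4,4) — 6.
Summing: 6 + 6 + 6 + 6 = 24.

24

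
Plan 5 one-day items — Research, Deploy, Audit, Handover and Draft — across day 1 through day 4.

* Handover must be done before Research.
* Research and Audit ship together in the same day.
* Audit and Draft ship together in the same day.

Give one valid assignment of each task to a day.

Research in day 2; Deploy in day 1; Draft in day 2; Audit in day 2; Handover in day 1

Checking: Handover(day 1) before Research(day 2); Research = Audit = day 2; Audit = Draft = day 2.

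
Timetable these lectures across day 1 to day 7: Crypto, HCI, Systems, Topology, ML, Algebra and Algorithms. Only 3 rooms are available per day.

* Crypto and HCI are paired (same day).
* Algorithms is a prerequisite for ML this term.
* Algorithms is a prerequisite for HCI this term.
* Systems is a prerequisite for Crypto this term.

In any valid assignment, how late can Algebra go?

Algebra at day 7 is achievable: Systems -> day 1, Topology -> day 1, Algebra -> day 7, Crypto -> day 2, HCI -> day 2, ML -> day 2, Algorithms -> day 1.

day 7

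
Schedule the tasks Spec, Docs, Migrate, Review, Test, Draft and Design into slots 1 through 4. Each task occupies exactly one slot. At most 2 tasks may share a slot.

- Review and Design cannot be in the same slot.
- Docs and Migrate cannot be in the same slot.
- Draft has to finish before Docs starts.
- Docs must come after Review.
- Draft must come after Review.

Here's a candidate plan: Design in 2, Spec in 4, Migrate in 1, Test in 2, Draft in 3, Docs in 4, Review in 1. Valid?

Draft must come after Review — holds.
Draft has to finish before Docs starts — holds.
At most 2 tasks may share a slot — holds.
Docs and Migrate cannot be in the same slot — holds.
Review and Design cannot be in the same slot — holds.
Docs must come after Review — holds.

Yes, all constraints hold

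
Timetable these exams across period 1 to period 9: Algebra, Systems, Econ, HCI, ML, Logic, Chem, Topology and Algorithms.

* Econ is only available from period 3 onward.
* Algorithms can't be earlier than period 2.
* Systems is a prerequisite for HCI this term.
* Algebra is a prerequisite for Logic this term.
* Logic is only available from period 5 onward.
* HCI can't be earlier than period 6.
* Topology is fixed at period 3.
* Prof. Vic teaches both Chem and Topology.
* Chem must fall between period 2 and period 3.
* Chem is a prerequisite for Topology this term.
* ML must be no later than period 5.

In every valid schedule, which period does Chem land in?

period 2

Chem's window is period 2–period 3.
Topology is fixed at period 3, and Chem can't share a period with Topology.
So Chem must be period 2.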